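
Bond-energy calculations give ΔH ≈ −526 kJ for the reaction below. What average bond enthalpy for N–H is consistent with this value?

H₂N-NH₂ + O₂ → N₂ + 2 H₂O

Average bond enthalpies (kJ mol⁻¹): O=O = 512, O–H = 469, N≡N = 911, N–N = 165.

D(N–H) ≈ 396 kJ/mol

Let D be the N–H bond energy.
Σ(broken) = 4×D + 1×165 + 1×512 = 677 + 4D
Σ(formed) = 1×911 + 4×469 = 2787
ΔH = Σ(broken) − Σ(formed) = (677 + 4D) − (2787) = −2110 + 4D
Setting this equal to −526 kJ gives 4D = 1584, so D = 396 kJ/mol.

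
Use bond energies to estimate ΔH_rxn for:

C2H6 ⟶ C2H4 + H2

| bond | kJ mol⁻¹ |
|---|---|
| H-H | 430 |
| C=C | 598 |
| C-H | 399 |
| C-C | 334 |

Bonds broken (reactants):
  C-C: 1 × 334 = 334
  C-H: 6 × 399 = 2394
  Σ(broken) = 2728 kJ
Bonds formed (products):
  C-H: 4 × 399 = 1596
  C=C: 1 × 598 = 598
  H-H: 1 × 430 = 430
  Σ(formed) = 2624 kJ
ΔH = Σ(broken) − Σ(formed) = 2728 − 2624 = +104 kJ

ΔH ≈ +104 kJ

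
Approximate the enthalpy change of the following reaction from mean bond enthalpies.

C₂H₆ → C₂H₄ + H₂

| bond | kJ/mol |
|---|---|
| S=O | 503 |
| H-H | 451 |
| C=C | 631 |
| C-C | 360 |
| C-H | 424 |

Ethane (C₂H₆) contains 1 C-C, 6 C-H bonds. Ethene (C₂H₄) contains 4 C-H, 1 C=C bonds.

Bonds broken (reactants):
  C-C: 1 × 360 = 360
  C-H: 6 × 424 = 2544
  Σ(broken) = 2904 kJ
Bonds formed (products):
  C-H: 4 × 424 = 1696
  C=C: 1 × 631 = 631
  H-H: 1 × 451 = 451
  Σ(formed) = 2778 kJ
ΔH = Σ(broken) − Σ(formed) = 2904 − 2778 = +126 kJ

ΔH ≈ +126 kJ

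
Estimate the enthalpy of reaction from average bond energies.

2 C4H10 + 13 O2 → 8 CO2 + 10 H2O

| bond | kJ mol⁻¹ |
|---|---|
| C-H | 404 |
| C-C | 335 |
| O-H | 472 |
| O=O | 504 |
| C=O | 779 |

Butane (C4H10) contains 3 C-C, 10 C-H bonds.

ΔH ≈ −5262 kJ

Bonds broken (reactants):
  C-C: 6 × 335 = 2010
  C-H: 20 × 404 = 8080
  O=O: 13 × 504 = 6552
  Σ(broken) = 16642 kJ
Bonds formed (products):
  C=O: 16 × 779 = 12464
  O-H: 20 × 472 = 9440
  Σ(formed) = 21904 kJ
ΔH = Σ(broken) − Σ(formed) = 16642 − 21904 = −5262 kJ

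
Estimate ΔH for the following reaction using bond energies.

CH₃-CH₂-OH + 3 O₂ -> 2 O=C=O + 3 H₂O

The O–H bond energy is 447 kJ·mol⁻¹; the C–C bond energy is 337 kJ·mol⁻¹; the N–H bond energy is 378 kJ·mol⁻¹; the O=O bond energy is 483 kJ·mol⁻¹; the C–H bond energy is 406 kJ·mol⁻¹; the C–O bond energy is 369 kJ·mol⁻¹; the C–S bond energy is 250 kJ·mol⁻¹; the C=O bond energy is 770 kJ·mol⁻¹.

ΔH ≈ −1130 kJ

Bonds broken (reactants):
  C–C: 1 × 337 = 337
  C–H: 5 × 406 = 2030
  C–O: 1 × 369 = 369
  O–H: 1 × 447 = 447
  O=O: 3 × 483 = 1449
  Σ(broken) = 4632 kJ
Bonds formed (products):
  C=O: 4 × 770 = 3080
  O–H: 6 × 447 = 2682
  Σ(formed) = 5762 kJ
ΔH = Σ(broken) − Σ(formed) = 4632 − 5762 = −1130 kJ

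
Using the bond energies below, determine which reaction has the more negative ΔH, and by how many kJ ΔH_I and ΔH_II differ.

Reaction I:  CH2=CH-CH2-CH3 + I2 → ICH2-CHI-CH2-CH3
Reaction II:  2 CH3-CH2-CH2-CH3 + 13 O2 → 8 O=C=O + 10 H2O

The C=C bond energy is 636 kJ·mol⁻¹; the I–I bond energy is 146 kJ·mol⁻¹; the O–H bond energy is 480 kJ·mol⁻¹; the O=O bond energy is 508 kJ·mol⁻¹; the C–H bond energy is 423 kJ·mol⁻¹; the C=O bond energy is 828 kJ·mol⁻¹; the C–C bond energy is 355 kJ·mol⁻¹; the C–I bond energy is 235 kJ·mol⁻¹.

Reaction I:
  Bonds broken (reactants):
    C–C: 2 × 355 = 710
    C–H: 8 × 423 = 3384
    C=C: 1 × 636 = 636
    I–I: 1 × 146 = 146
    Σ(broken) = 4876 kJ
  Bonds formed (products):
    C–C: 3 × 355 = 1065
    C–H: 8 × 423 = 3384
    C–I: 2 × 235 = 470
    Σ(formed) = 4919 kJ
  ΔH_I = 4876 − 4919 = −43 kJ
Reaction II:
  Bonds broken (reactants):
    C–C: 6 × 355 = 2130
    C–H: 20 × 423 = 8460
    O=O: 13 × 508 = 6604
    Σ(broken) = 17194 kJ
  Bonds formed (products):
    C=O: 16 × 828 = 13248
    O–H: 20 × 480 = 9600
    Σ(formed) = 22848 kJ
  ΔH_II = 17194 − 22848 = −5654 kJ
ΔH_I − ΔH_II = +5611 kJ, so reaction II has the more negative ΔH; |ΔH_I − ΔH_II| = 5611 kJ.

Reaction II, by 5611 kJ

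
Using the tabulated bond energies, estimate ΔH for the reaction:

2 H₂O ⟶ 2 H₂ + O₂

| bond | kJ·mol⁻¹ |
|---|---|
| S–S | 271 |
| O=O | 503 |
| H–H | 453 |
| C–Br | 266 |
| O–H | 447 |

Bonds broken (reactants):
  O–H: 4 × 447 = 1788
  Σ(broken) = 1788 kJ
Bonds formed (products):
  H–H: 2 × 453 = 906
  O=O: 1 × 503 = 503
  Σ(formed) = 1409 kJ
ΔH = Σ(broken) − Σ(formed) = 1788 − 1409 = +379 kJ

ΔH ≈ +379 kJ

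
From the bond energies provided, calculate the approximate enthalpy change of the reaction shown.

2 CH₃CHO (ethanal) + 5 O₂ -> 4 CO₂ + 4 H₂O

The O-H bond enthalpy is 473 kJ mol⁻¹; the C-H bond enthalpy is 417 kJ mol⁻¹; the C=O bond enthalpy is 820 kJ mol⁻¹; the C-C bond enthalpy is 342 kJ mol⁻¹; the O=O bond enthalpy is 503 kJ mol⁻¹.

ΔH ≈ −2169 kJ

Bonds broken (reactants):
  C-C: 2 × 342 = 684
  C-H: 8 × 417 = 3336
  C=O: 2 × 820 = 1640
  O=O: 5 × 503 = 2515
  Σ(broken) = 8175 kJ
Bonds formed (products):
  C=O: 8 × 820 = 6560
  O-H: 8 × 473 = 3784
  Σ(formed) = 10344 kJ
ΔH = Σ(broken) − Σ(formed) = 8175 − 10344 = −2169 kJ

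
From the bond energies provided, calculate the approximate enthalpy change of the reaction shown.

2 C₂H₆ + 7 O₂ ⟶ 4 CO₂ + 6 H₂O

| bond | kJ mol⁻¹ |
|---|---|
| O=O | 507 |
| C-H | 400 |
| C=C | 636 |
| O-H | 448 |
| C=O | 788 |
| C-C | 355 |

ΔH ≈ −2621 kJ

Bonds broken (reactants):
  C-C: 2 × 355 = 710
  C-H: 12 × 400 = 4800
  O=O: 7 × 507 = 3549
  Σ(broken) = 9059 kJ
Bonds formed (products):
  C=O: 8 × 788 = 6304
  O-H: 12 × 448 = 5376
  Σ(formed) = 11680 kJ
ΔH = Σ(broken) − Σ(formed) = 9059 − 11680 = −2621 kJ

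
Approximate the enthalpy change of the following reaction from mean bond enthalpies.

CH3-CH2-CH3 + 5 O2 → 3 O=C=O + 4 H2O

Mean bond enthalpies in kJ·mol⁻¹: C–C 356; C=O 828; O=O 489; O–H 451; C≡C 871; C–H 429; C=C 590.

Bonds broken (reactants):
  C–C: 2 × 356 = 712
  C–H: 8 × 429 = 3432
  O=O: 5 × 489 = 2445
  Σ(broken) = 6589 kJ
Bonds formed (products):
  C=O: 6 × 828 = 4968
  O–H: 8 × 451 = 3608
  Σ(formed) = 8576 kJ
ΔH = Σ(broken) − Σ(formed) = 6589 − 8576 = −1987 kJ

ΔH ≈ −1987 kJ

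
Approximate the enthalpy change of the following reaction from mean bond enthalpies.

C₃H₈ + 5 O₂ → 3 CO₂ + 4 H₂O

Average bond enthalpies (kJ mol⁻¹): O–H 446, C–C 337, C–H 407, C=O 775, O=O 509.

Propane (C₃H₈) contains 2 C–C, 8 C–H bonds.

Bonds broken (reactants):
  C–C: 2 × 337 = 674
  C–H: 8 × 407 = 3256
  O=O: 5 × 509 = 2545
  Σ(broken) = 6475 kJ
Bonds formed (products):
  C=O: 6 × 775 = 4650
  O–H: 8 × 446 = 3568
  Σ(formed) = 8218 kJ
ΔH = Σ(broken) − Σ(formed) = 6475 − 8218 = −1743 kJ

ΔH ≈ −1743 kJ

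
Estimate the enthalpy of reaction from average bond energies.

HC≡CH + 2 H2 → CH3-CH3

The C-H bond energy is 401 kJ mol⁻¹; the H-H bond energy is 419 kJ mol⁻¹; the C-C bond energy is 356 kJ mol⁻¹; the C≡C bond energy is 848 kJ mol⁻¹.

Bonds broken (reactants):
  C≡C: 1 × 848 = 848
  C-H: 2 × 401 = 802
  H-H: 2 × 419 = 838
  Σ(broken) = 2488 kJ
Bonds formed (products):
  C-C: 1 × 356 = 356
  C-H: 6 × 401 = 2406
  Σ(formed) = 2762 kJ
ΔH = Σ(broken) − Σ(formed) = 2488 − 2762 = −274 kJ

ΔH ≈ −274 kJ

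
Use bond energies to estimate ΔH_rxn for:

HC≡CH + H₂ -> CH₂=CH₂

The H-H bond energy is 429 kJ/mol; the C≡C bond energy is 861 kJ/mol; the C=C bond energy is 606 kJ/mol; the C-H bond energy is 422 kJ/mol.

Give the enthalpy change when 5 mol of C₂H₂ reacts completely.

Bonds broken (reactants):
  C≡C: 1 × 861 = 861
  C-H: 2 × 422 = 844
  H-H: 1 × 429 = 429
  Σ(broken) = 2134 kJ
Bonds formed (products):
  C-H: 4 × 422 = 1688
  C=C: 1 × 606 = 606
  Σ(formed) = 2294 kJ
ΔH = Σ(broken) − Σ(formed) = 2134 − 2294 = −160 kJ
For 5× the reaction as written: 5 × (−160) = −800 kJ

ΔH = −800 kJ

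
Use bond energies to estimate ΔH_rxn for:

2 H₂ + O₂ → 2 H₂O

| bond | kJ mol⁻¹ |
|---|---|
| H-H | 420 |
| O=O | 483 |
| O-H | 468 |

Bonds broken (reactants):
  H-H: 2 × 420 = 840
  O=O: 1 × 483 = 483
  Σ(broken) = 1323 kJ
Bonds formed (products):
  O-H: 4 × 468 = 1872
  Σ(formed) = 1872 kJ
ΔH = Σ(broken) − Σ(formed) = 1323 − 1872 = −549 kJ

ΔH ≈ −549 kJ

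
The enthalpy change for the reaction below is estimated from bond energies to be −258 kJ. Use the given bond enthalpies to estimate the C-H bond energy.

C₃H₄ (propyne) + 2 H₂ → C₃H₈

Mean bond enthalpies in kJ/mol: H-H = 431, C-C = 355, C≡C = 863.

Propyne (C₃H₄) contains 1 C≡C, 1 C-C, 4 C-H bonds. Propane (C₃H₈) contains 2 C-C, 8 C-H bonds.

D(C-H) ≈ 407 kJ/mol

Let D be the C-H bond energy.
Σ(broken) = 1×863 + 1×355 + 4×D + 2×431 = 2080 + 4D
Σ(formed) = 2×355 + 8×D = 710 + 8D
ΔH = Σ(broken) − Σ(formed) = (2080 + 4D) − (710 + 8D) = +1370 − 4D
Setting this equal to −258 kJ gives 4D = 1628, so D = 407 kJ/mol.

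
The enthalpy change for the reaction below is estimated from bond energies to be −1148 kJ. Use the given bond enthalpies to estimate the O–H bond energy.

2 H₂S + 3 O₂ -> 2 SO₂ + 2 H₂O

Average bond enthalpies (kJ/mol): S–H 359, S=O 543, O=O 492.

D(O–H) ≈ 472 kJ/mol

Let D be the O–H bond energy.
Σ(broken) = 3×492 + 4×359 = 2912
Σ(formed) = 4×D + 4×543 = 2172 + 4D
ΔH = Σ(broken) − Σ(formed) = (2912) − (2172 + 4D) = +740 − 4D
Setting this equal to −1148 kJ gives 4D = 1888, so D = 472 kJ/mol.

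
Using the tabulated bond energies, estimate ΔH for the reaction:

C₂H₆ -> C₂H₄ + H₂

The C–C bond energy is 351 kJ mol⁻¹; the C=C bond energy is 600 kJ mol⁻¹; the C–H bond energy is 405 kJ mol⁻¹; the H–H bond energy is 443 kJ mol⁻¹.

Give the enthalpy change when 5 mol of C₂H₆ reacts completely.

ΔH = +590 kJ

Bonds broken (reactants):
  C–C: 1 × 351 = 351
  C–H: 6 × 405 = 2430
  Σ(broken) = 2781 kJ
Bonds formed (products):
  C–H: 4 × 405 = 1620
  C=C: 1 × 600 = 600
  H–H: 1 × 443 = 443
  Σ(formed) = 2663 kJ
ΔH = Σ(broken) − Σ(formed) = 2781 − 2663 = +118 kJ
For 5× the reaction as written: 5 × (+118) = +590 kJ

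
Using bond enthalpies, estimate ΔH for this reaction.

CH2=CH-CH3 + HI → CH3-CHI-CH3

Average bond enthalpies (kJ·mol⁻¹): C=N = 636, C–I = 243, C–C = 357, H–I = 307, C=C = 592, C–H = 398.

Bonds broken (reactants):
  C–C: 1 × 357 = 357
  C–H: 6 × 398 = 2388
  C=C: 1 × 592 = 592
  H–I: 1 × 307 = 307
  Σ(broken) = 3644 kJ
Bonds formed (products):
  C–C: 2 × 357 = 714
  C–H: 7 × 398 = 2786
  C–I: 1 × 243 = 243
  Σ(formed) = 3743 kJ
ΔH = Σ(broken) − Σ(formed) = 3644 − 3743 = −99 kJ

ΔH ≈ −99 kJ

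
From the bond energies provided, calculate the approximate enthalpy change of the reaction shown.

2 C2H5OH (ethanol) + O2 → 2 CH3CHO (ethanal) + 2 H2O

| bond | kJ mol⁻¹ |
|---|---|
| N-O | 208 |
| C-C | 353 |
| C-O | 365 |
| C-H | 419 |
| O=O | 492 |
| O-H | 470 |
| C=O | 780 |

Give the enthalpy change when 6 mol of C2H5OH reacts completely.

ΔH = −1320 kJ

Bonds broken (reactants):
  C-C: 2 × 353 = 706
  C-H: 10 × 419 = 4190
  C-O: 2 × 365 = 730
  O-H: 2 × 470 = 940
  O=O: 1 × 492 = 492
  Σ(broken) = 7058 kJ
Bonds formed (products):
  C-C: 2 × 353 = 706
  C-H: 8 × 419 = 3352
  C=O: 2 × 780 = 1560
  O-H: 4 × 470 = 1880
  Σ(formed) = 7498 kJ
ΔH = Σ(broken) − Σ(formed) = 7058 − 7498 = −440 kJ
For 3× the reaction as written: 3 × (−440) = −1320 kJ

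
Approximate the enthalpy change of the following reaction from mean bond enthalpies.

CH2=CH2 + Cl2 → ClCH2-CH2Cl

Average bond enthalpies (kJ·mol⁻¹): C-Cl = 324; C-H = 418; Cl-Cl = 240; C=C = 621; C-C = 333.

Bonds broken (reactants):
  C-H: 4 × 418 = 1672
  C=C: 1 × 621 = 621
  Cl-Cl: 1 × 240 = 240
  Σ(broken) = 2533 kJ
Bonds formed (products):
  C-C: 1 × 333 = 333
  C-Cl: 2 × 324 = 648
  C-H: 4 × 418 = 1672
  Σ(formed) = 2653 kJ
ΔH = Σ(broken) − Σ(formed) = 2533 − 2653 = −120 kJ

ΔH ≈ −120 kJ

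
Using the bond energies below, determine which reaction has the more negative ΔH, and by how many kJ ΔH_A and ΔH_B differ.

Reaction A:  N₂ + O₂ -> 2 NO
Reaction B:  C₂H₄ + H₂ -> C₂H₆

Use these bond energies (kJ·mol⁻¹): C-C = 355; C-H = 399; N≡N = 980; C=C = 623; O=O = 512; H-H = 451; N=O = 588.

Reaction B, by 395 kJ

Reaction A:
  Bonds broken (reactants):
    N≡N: 1 × 980 = 980
    O=O: 1 × 512 = 512
    Σ(broken) = 1492 kJ
  Bonds formed (products):
    N=O: 2 × 588 = 1176
    Σ(formed) = 1176 kJ
  ΔH_A = 1492 − 1176 = +316 kJ
Reaction B:
  Bonds broken (reactants):
    C-H: 4 × 399 = 1596
    C=C: 1 × 623 = 623
    H-H: 1 × 451 = 451
    Σ(broken) = 2670 kJ
  Bonds formed (products):
    C-C: 1 × 355 = 355
    C-H: 6 × 399 = 2394
    Σ(formed) = 2749 kJ
  ΔH_B = 2670 − 2749 = −79 kJ
ΔH_A − ΔH_B = +395 kJ, so reaction B has the more negative ΔH; |ΔH_A − ΔH_B| = 395 kJ.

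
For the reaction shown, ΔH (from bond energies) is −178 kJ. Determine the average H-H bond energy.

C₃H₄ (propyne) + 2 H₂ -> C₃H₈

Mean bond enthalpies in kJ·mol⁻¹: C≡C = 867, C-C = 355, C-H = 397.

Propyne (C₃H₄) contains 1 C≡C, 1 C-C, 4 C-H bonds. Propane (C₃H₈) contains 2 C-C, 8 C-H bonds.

D(H-H) ≈ 449 kJ/mol

Let D be the H-H bond energy.
Σ(broken) = 1×867 + 1×355 + 4×397 + 2×D = 2810 + 2D
Σ(formed) = 2×355 + 8×397 = 3886
ΔH = Σ(broken) − Σ(formed) = (2810 + 2D) − (3886) = −1076 + 2D
Setting this equal to −178 kJ gives 2D = 898, so D = 449 kJ/mol.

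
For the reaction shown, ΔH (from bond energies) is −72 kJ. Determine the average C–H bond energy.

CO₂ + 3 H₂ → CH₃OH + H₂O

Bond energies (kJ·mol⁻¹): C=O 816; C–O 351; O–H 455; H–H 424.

Let D be the C–H bond energy.
Σ(broken) = 2×816 + 3×424 = 2904
Σ(formed) = 3×D + 1×351 + 3×455 = 1716 + 3D
ΔH = Σ(broken) − Σ(formed) = (2904) − (1716 + 3D) = +1188 − 3D
Setting this equal to −72 kJ gives 3D = 1260, so D = 420 kJ/mol.

D(C–H) ≈ 420 kJ/mol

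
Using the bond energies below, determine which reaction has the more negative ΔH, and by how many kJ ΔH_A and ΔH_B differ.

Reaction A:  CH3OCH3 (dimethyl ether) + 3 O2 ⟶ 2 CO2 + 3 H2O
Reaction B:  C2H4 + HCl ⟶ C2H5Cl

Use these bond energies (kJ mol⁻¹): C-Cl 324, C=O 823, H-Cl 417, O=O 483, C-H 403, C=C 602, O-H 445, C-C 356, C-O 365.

Reaction A:
  Bonds broken (reactants):
    C-H: 6 × 403 = 2418
    C-O: 2 × 365 = 730
    O=O: 3 × 483 = 1449
    Σ(broken) = 4597 kJ
  Bonds formed (products):
    C=O: 4 × 823 = 3292
    O-H: 6 × 445 = 2670
    Σ(formed) = 5962 kJ
  ΔH_A = 4597 − 5962 = −1365 kJ
Reaction B:
  Bonds broken (reactants):
    C-H: 4 × 403 = 1612
    C=C: 1 × 602 = 602
    H-Cl: 1 × 417 = 417
    Σ(broken) = 2631 kJ
  Bonds formed (products):
    C-C: 1 × 356 = 356
    C-Cl: 1 × 324 = 324
    C-H: 5 × 403 = 2015
    Σ(formed) = 2695 kJ
  ΔH_B = 2631 − 2695 = −64 kJ
ΔH_A − ΔH_B = −1301 kJ, so reaction A has the more negative ΔH; |ΔH_A − ΔH_B| = 1301 kJ.

Reaction A, by 1301 kJ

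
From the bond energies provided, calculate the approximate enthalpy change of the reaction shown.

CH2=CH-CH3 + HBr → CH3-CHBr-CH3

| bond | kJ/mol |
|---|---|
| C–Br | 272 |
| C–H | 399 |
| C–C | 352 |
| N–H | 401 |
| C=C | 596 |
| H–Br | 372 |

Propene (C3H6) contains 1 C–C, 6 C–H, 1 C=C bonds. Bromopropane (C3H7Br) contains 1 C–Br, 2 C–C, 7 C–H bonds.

Bonds broken (reactants):
  C–C: 1 × 352 = 352
  C–H: 6 × 399 = 2394
  C=C: 1 × 596 = 596
  H–Br: 1 × 372 = 372
  Σ(broken) = 3714 kJ
Bonds formed (products):
  C–Br: 1 × 272 = 272
  C–C: 2 × 352 = 704
  C–H: 7 × 399 = 2793
  Σ(formed) = 3769 kJ
ΔH = Σ(broken) − Σ(formed) = 3714 − 3769 = −55 kJ

ΔH ≈ −55 kJ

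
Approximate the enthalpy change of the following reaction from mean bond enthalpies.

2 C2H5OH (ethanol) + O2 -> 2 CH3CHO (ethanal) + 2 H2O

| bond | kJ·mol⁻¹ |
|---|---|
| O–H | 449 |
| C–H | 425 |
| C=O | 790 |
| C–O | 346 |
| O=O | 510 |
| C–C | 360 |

ΔH ≈ −426 kJ

Bonds broken (reactants):
  C–C: 2 × 360 = 720
  C–H: 10 × 425 = 4250
  C–O: 2 × 346 = 692
  O–H: 2 × 449 = 898
  O=O: 1 × 510 = 510
  Σ(broken) = 7070 kJ
Bonds formed (products):
  C–C: 2 × 360 = 720
  C–H: 8 × 425 = 3400
  C=O: 2 × 790 = 1580
  O–H: 4 × 449 = 1796
  Σ(formed) = 7496 kJ
ΔH = Σ(broken) − Σ(formed) = 7070 − 7496 = −426 kJ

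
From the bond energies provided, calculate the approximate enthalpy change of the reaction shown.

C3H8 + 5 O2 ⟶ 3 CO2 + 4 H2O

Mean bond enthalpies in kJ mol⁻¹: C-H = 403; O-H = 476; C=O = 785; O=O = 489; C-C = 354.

ΔH ≈ −2141 kJ

Bonds broken (reactants):
  C-C: 2 × 354 = 708
  C-H: 8 × 403 = 3224
  O=O: 5 × 489 = 2445
  Σ(broken) = 6377 kJ
Bonds formed (products):
  C=O: 6 × 785 = 4710
  O-H: 8 × 476 = 3808
  Σ(formed) = 8518 kJ
ΔH = Σ(broken) − Σ(formed) = 6377 − 8518 = −2141 kJ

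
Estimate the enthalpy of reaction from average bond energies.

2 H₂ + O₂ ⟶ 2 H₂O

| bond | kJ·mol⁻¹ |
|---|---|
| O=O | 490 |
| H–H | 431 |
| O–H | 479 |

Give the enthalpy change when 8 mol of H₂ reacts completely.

Bonds broken (reactants):
  H–H: 2 × 431 = 862
  O=O: 1 × 490 = 490
  Σ(broken) = 1352 kJ
Bonds formed (products):
  O–H: 4 × 479 = 1916
  Σ(formed) = 1916 kJ
ΔH = Σ(broken) − Σ(formed) = 1352 − 1916 = −564 kJ
For 4× the reaction as written: 4 × (−564) = −2256 kJ

ΔH = −2256 kJ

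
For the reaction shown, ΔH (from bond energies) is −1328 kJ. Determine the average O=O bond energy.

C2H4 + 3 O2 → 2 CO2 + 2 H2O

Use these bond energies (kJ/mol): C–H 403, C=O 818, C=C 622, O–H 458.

Let D be the O=O bond energy.
Σ(broken) = 4×403 + 1×622 + 3×D = 2234 + 3D
Σ(formed) = 4×818 + 4×458 = 5104
ΔH = Σ(broken) − Σ(formed) = (2234 + 3D) − (5104) = −2870 + 3D
Setting this equal to −1328 kJ gives 3D = 1542, so D = 514 kJ/mol.

D(O=O) ≈ 514 kJ/mol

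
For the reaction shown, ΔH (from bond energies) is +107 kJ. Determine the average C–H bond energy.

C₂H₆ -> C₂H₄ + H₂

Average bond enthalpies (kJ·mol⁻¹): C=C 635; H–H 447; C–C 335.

Let D be the C–H bond energy.
Σ(broken) = 1×335 + 6×D = 335 + 6D
Σ(formed) = 4×D + 1×635 + 1×447 = 1082 + 4D
ΔH = Σ(broken) − Σ(formed) = (335 + 6D) − (1082 + 4D) = −747 + 2D
Setting this equal to +107 kJ gives 2D = 854, so D = 427 kJ/mol.

D(C–H) ≈ 427 kJ/mol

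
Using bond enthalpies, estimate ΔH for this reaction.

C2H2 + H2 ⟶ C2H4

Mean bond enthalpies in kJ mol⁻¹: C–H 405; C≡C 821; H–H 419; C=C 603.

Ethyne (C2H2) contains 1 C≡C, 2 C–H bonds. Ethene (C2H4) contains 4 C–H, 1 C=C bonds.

ΔH ≈ −173 kJ

Bonds broken (reactants):
  C≡C: 1 × 821 = 821
  C–H: 2 × 405 = 810
  H–H: 1 × 419 = 419
  Σ(broken) = 2050 kJ
Bonds formed (products):
  C–H: 4 × 405 = 1620
  C=C: 1 × 603 = 603
  Σ(formed) = 2223 kJ
ΔH = Σ(broken) − Σ(formed) = 2050 − 2223 = −173 kJ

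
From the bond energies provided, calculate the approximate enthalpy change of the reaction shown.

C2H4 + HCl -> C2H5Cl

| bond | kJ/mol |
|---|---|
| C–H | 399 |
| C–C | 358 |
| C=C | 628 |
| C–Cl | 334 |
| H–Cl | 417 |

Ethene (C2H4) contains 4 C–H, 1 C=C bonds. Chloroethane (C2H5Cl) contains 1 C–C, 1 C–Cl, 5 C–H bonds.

ΔH ≈ −46 kJ

Bonds broken (reactants):
  C–H: 4 × 399 = 1596
  C=C: 1 × 628 = 628
  H–Cl: 1 × 417 = 417
  Σ(broken) = 2641 kJ
Bonds formed (products):
  C–C: 1 × 358 = 358
  C–Cl: 1 × 334 = 334
  C–H: 5 × 399 = 1995
  Σ(formed) = 2687 kJ
ΔH = Σ(broken) − Σ(formed) = 2641 − 2687 = −46 kJ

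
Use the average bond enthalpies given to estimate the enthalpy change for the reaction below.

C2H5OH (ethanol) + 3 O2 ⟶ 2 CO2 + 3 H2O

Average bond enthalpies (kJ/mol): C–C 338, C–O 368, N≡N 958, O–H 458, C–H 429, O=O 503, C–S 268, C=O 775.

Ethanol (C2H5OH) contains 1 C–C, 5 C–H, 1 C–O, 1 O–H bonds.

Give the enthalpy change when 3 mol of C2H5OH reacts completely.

ΔH = −3090 kJ

Bonds broken (reactants):
  C–C: 1 × 338 = 338
  C–H: 5 × 429 = 2145
  C–O: 1 × 368 = 368
  O–H: 1 × 458 = 458
  O=O: 3 × 503 = 1509
  Σ(broken) = 4818 kJ
Bonds formed (products):
  C=O: 4 × 775 = 3100
  O–H: 6 × 458 = 2748
  Σ(formed) = 5848 kJ
ΔH = Σ(broken) − Σ(formed) = 4818 − 5848 = −1030 kJ
For 3× the reaction as written: 3 × (−1030) = −3090 kJ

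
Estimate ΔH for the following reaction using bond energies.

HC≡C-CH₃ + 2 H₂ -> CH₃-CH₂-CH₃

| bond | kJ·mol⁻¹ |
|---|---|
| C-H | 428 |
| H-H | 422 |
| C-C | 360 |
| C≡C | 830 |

ΔH ≈ −398 kJ

Bonds broken (reactants):
  C≡C: 1 × 830 = 830
  C-C: 1 × 360 = 360
  C-H: 4 × 428 = 1712
  H-H: 2 × 422 = 844
  Σ(broken) = 3746 kJ
Bonds formed (products):
  C-C: 2 × 360 = 720
  C-H: 8 × 428 = 3424
  Σ(formed) = 4144 kJ
ΔH = Σ(broken) − Σ(formed) = 3746 − 4144 = −398 kJ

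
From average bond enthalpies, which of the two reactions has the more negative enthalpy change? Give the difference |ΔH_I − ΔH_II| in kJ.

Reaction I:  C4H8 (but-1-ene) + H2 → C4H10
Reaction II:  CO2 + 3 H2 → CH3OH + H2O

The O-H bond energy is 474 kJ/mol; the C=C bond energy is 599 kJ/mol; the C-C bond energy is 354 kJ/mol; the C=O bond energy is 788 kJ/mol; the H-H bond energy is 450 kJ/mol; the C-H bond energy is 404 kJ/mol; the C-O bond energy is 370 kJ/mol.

Reaction I:
  Bonds broken (reactants):
    C-C: 2 × 354 = 708
    C-H: 8 × 404 = 3232
    C=C: 1 × 599 = 599
    H-H: 1 × 450 = 450
    Σ(broken) = 4989 kJ
  Bonds formed (products):
    C-C: 3 × 354 = 1062
    C-H: 10 × 404 = 4040
    Σ(formed) = 5102 kJ
  ΔH_I = 4989 − 5102 = −113 kJ
Reaction II:
  Bonds broken (reactants):
    C=O: 2 × 788 = 1576
    H-H: 3 × 450 = 1350
    Σ(broken) = 2926 kJ
  Bonds formed (products):
    C-H: 3 × 404 = 1212
    C-O: 1 × 370 = 370
    O-H: 3 × 474 = 1422
    Σ(formed) = 3004 kJ
  ΔH_II = 2926 − 3004 = −78 kJ
ΔH_I − ΔH_II = −35 kJ, so reaction I has the more negative ΔH; |ΔH_I − ΔH_II| = 35 kJ.

Reaction I, by 35 kJ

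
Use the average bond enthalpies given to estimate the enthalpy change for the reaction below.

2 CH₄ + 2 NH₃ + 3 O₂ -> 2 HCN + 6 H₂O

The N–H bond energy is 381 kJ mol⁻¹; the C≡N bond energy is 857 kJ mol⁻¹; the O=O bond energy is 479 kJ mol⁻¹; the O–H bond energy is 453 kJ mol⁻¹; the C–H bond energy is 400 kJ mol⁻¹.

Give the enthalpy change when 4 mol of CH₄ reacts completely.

Bonds broken (reactants):
  C–H: 8 × 400 = 3200
  N–H: 6 × 381 = 2286
  O=O: 3 × 479 = 1437
  Σ(broken) = 6923 kJ
Bonds formed (products):
  C≡N: 2 × 857 = 1714
  C–H: 2 × 400 = 800
  O–H: 12 × 453 = 5436
  Σ(formed) = 7950 kJ
ΔH = Σ(broken) − Σ(formed) = 6923 − 7950 = −1027 kJ
For 2× the reaction as written: 2 × (−1027) = −2054 kJ

ΔH = −2054 kJ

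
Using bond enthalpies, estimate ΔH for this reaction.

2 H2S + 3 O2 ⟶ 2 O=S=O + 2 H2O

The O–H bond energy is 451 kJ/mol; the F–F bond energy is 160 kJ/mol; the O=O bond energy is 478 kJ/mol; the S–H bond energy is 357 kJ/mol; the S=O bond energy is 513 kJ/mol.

ΔH ≈ −994 kJ

Bonds broken (reactants):
  O=O: 3 × 478 = 1434
  S–H: 4 × 357 = 1428
  Σ(broken) = 2862 kJ
Bonds formed (products):
  O–H: 4 × 451 = 1804
  S=O: 4 × 513 = 2052
  Σ(formed) = 3856 kJ
ΔH = Σ(broken) − Σ(formed) = 2862 − 3856 = −994 kJ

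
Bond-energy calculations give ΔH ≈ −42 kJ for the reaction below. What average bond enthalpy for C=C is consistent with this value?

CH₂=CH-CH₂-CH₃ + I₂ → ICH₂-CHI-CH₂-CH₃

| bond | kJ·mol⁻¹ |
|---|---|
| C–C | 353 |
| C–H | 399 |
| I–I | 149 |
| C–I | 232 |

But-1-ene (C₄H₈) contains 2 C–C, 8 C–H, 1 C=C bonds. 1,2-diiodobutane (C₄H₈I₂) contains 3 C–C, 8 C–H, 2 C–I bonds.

Let D be the C=C bond energy.
Σ(broken) = 2×353 + 8×399 + 1×D + 1×149 = 4047 + D
Σ(formed) = 3×353 + 8×399 + 2×232 = 4715
ΔH = Σ(broken) − Σ(formed) = (4047 + D) − (4715) = −668 + D
Setting this equal to −42 kJ gives D = 626 kJ/mol.

D(C=C) ≈ 626 kJ/mol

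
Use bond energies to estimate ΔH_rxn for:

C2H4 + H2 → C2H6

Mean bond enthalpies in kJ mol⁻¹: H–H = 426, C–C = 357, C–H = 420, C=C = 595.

Bonds broken (reactants):
  C–H: 4 × 420 = 1680
  C=C: 1 × 595 = 595
  H–H: 1 × 426 = 426
  Σ(broken) = 2701 kJ
Bonds formed (products):
  C–C: 1 × 357 = 357
  C–H: 6 × 420 = 2520
  Σ(formed) = 2877 kJ
ΔH = Σ(broken) − Σ(formed) = 2701 − 2877 = −176 kJ

ΔH ≈ −176 kJ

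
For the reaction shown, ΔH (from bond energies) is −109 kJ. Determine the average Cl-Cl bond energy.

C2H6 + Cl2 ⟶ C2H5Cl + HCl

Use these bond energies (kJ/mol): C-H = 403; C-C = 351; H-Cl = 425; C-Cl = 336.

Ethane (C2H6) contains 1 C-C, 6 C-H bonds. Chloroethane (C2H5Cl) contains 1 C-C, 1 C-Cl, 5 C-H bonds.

Let D be the Cl-Cl bond energy.
Σ(broken) = 1×351 + 6×403 + 1×D = 2769 + D
Σ(formed) = 1×351 + 1×336 + 5×403 + 1×425 = 3127
ΔH = Σ(broken) − Σ(formed) = (2769 + D) − (3127) = −358 + D
Setting this equal to −109 kJ gives D = 249 kJ/mol.

D(Cl-Cl) ≈ 249 kJ/mol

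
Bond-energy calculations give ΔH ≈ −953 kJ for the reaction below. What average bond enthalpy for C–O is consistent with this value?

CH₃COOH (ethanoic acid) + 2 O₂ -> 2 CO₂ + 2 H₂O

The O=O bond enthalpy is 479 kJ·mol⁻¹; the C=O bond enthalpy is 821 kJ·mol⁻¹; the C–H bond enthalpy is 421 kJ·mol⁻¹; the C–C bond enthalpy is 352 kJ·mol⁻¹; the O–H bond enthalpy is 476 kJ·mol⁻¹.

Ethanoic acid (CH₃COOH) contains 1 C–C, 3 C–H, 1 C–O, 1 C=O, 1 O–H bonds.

Let D be the C–O bond energy.
Σ(broken) = 1×352 + 3×421 + 1×D + 1×821 + 1×476 + 2×479 = 3870 + D
Σ(formed) = 4×821 + 4×476 = 5188
ΔH = Σ(broken) − Σ(formed) = (3870 + D) − (5188) = −1318 + D
Setting this equal to −953 kJ gives D = 365 kJ/mol.

D(C–O) ≈ 365 kJ/mol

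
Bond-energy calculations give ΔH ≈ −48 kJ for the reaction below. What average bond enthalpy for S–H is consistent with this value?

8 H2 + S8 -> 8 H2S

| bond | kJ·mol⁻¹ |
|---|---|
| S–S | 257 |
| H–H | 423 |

D(S–H) ≈ 343 kJ/mol

Let D be the S–H bond energy.
Σ(broken) = 8×423 + 8×257 = 5440
Σ(formed) = 16×D = 16D
ΔH = Σ(broken) − Σ(formed) = (5440) − (16D) = +5440 − 16D
Setting this equal to −48 kJ gives 16D = 5488, so D = 343 kJ/mol.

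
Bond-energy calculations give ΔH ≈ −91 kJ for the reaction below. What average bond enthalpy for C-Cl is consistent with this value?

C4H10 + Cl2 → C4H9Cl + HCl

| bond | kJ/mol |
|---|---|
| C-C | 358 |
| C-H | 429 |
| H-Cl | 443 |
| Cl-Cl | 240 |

Let D be the C-Cl bond energy.
Σ(broken) = 3×358 + 10×429 + 1×240 = 5604
Σ(formed) = 3×358 + 1×D + 9×429 + 1×443 = 5378 + D
ΔH = Σ(broken) − Σ(formed) = (5604) − (5378 + D) = +226 − D
Setting this equal to −91 kJ gives D = 317 kJ/mol.

D(C-Cl) ≈ 317 kJ/mol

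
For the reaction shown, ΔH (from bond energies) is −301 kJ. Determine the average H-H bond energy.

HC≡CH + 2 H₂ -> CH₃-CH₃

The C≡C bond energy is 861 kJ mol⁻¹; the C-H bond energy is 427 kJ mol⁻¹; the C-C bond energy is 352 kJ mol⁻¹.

Let D be the H-H bond energy.
Σ(broken) = 1×861 + 2×427 + 2×D = 1715 + 2D
Σ(formed) = 1×352 + 6×427 = 2914
ΔH = Σ(broken) − Σ(formed) = (1715 + 2D) − (2914) = −1199 + 2D
Setting this equal to −301 kJ gives 2D = 898, so D = 449 kJ/mol.

D(H-H) ≈ 449 kJ/mol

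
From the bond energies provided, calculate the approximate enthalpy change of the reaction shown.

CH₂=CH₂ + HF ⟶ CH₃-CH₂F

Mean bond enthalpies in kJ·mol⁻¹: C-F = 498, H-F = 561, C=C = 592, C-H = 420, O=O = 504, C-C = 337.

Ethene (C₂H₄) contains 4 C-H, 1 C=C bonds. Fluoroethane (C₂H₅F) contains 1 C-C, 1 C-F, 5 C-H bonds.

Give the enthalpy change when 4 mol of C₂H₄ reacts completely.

Bonds broken (reactants):
  C-H: 4 × 420 = 1680
  C=C: 1 × 592 = 592
  H-F: 1 × 561 = 561
  Σ(broken) = 2833 kJ
Bonds formed (products):
  C-C: 1 × 337 = 337
  C-F: 1 × 498 = 498
  C-H: 5 × 420 = 2100
  Σ(formed) = 2935 kJ
ΔH = Σ(broken) − Σ(formed) = 2833 − 2935 = −102 kJ
For 4× the reaction as written: 4 × (−102) = −408 kJ

ΔH = −408 kJ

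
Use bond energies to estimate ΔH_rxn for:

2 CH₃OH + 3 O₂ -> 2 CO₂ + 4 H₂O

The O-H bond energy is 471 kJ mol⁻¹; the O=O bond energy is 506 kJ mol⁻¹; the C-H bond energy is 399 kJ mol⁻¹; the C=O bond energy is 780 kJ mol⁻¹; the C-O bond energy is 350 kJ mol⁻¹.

ΔH ≈ −1334 kJ

Bonds broken (reactants):
  C-H: 6 × 399 = 2394
  C-O: 2 × 350 = 700
  O-H: 2 × 471 = 942
  O=O: 3 × 506 = 1518
  Σ(broken) = 5554 kJ
Bonds formed (products):
  C=O: 4 × 780 = 3120
  O-H: 8 × 471 = 3768
  Σ(formed) = 6888 kJ
ΔH = Σ(broken) − Σ(formed) = 5554 − 6888 = −1334 kJ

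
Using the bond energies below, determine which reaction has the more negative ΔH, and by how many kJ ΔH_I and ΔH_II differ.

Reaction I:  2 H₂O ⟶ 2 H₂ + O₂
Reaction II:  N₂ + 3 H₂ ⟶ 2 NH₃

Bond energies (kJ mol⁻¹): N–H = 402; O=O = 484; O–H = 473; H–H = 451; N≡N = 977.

Reaction II, by 588 kJ

Reaction I:
  Bonds broken (reactants):
    O–H: 4 × 473 = 1892
    Σ(broken) = 1892 kJ
  Bonds formed (products):
    H–H: 2 × 451 = 902
    O=O: 1 × 484 = 484
    Σ(formed) = 1386 kJ
  ΔH_I = 1892 − 1386 = +506 kJ
Reaction II:
  Bonds broken (reactants):
    H–H: 3 × 451 = 1353
    N≡N: 1 × 977 = 977
    Σ(broken) = 2330 kJ
  Bonds formed (products):
    N–H: 6 × 402 = 2412
    Σ(formed) = 2412 kJ
  ΔH_II = 2330 − 2412 = −82 kJ
ΔH_I − ΔH_II = +588 kJ, so reaction II has the more negative ΔH; |ΔH_I − ΔH_II| = 588 kJ.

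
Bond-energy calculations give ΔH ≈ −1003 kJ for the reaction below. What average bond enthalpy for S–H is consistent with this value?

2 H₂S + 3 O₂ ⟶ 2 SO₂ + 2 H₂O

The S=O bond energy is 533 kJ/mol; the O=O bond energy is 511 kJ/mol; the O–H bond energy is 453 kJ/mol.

Let D be the S–H bond energy.
Σ(broken) = 3×511 + 4×D = 1533 + 4D
Σ(formed) = 4×453 + 4×533 = 3944
ΔH = Σ(broken) − Σ(formed) = (1533 + 4D) − (3944) = −2411 + 4D
Setting this equal to −1003 kJ gives 4D = 1408, so D = 352 kJ/mol.

D(S–H) ≈ 352 kJ/mol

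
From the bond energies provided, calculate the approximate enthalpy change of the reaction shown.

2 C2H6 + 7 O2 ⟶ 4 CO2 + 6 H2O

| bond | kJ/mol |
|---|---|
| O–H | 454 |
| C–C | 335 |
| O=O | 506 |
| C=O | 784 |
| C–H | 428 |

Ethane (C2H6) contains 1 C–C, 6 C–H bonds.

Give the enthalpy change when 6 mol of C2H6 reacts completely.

ΔH = −7116 kJ

Bonds broken (reactants):
  C–C: 2 × 335 = 670
  C–H: 12 × 428 = 5136
  O=O: 7 × 506 = 3542
  Σ(broken) = 9348 kJ
Bonds formed (products):
  C=O: 8 × 784 = 6272
  O–H: 12 × 454 = 5448
  Σ(formed) = 11720 kJ
ΔH = Σ(broken) − Σ(formed) = 9348 − 11720 = −2372 kJ
For 3× the reaction as written: 3 × (−2372) = −7116 kJ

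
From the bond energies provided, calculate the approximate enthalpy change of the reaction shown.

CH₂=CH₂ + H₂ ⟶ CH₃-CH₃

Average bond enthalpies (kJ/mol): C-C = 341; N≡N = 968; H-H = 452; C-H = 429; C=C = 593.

Bonds broken (reactants):
  C-H: 4 × 429 = 1716
  C=C: 1 × 593 = 593
  H-H: 1 × 452 = 452
  Σ(broken) = 2761 kJ
Bonds formed (products):
  C-C: 1 × 341 = 341
  C-H: 6 × 429 = 2574
  Σ(formed) = 2915 kJ
ΔH = Σ(broken) − Σ(formed) = 2761 − 2915 = −154 kJ

ΔH ≈ −154 kJ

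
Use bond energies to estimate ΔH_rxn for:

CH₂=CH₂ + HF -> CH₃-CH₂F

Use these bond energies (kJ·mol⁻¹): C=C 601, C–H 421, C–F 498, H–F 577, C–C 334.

Bonds broken (reactants):
  C–H: 4 × 421 = 1684
  C=C: 1 × 601 = 601
  H–F: 1 × 577 = 577
  Σ(broken) = 2862 kJ
Bonds formed (products):
  C–C: 1 × 334 = 334
  C–F: 1 × 498 = 498
  C–H: 5 × 421 = 2105
  Σ(formed) = 2937 kJ
ΔH = Σ(broken) − Σ(formed) = 2862 − 2937 = −75 kJ

ΔH ≈ −75 kJ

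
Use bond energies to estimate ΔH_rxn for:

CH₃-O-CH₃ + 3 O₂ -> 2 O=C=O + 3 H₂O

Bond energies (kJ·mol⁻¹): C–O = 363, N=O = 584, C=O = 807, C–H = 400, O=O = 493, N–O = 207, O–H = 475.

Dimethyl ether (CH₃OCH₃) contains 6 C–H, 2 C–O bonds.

Bonds broken (reactants):
  C–H: 6 × 400 = 2400
  C–O: 2 × 363 = 726
  O=O: 3 × 493 = 1479
  Σ(broken) = 4605 kJ
Bonds formed (products):
  C=O: 4 × 807 = 3228
  O–H: 6 × 475 = 2850
  Σ(formed) = 6078 kJ
ΔH = Σ(broken) − Σ(formed) = 4605 − 6078 = −1473 kJ

ΔH ≈ −1473 kJ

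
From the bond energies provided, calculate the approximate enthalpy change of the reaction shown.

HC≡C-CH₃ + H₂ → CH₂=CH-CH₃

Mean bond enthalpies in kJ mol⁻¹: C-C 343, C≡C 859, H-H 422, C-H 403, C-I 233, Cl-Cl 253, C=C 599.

ΔH ≈ −124 kJ

Bonds broken (reactants):
  C≡C: 1 × 859 = 859
  C-C: 1 × 343 = 343
  C-H: 4 × 403 = 1612
  H-H: 1 × 422 = 422
  Σ(broken) = 3236 kJ
Bonds formed (products):
  C-C: 1 × 343 = 343
  C-H: 6 × 403 = 2418
  C=C: 1 × 599 = 599
  Σ(formed) = 3360 kJ
ΔH = Σ(broken) − Σ(formed) = 3236 − 3360 = −124 kJ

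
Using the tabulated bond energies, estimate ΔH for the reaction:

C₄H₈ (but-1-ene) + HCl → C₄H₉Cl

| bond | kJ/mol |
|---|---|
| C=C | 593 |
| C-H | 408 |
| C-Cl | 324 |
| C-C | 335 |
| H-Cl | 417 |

ΔH ≈ −57 kJ

Bonds broken (reactants):
  C-C: 2 × 335 = 670
  C-H: 8 × 408 = 3264
  C=C: 1 × 593 = 593
  H-Cl: 1 × 417 = 417
  Σ(broken) = 4944 kJ
Bonds formed (products):
  C-C: 3 × 335 = 1005
  C-Cl: 1 × 324 = 324
  C-H: 9 × 408 = 3672
  Σ(formed) = 5001 kJ
ΔH = Σ(broken) − Σ(formed) = 4944 − 5001 = −57 kJ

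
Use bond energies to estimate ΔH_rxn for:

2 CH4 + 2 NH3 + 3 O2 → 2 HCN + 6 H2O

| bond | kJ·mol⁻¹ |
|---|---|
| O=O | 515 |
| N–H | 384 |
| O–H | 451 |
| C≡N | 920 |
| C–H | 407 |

Bonds broken (reactants):
  C–H: 8 × 407 = 3256
  N–H: 6 × 384 = 2304
  O=O: 3 × 515 = 1545
  Σ(broken) = 7105 kJ
Bonds formed (products):
  C≡N: 2 × 920 = 1840
  C–H: 2 × 407 = 814
  O–H: 12 × 451 = 5412
  Σ(formed) = 8066 kJ
ΔH = Σ(broken) − Σ(formed) = 7105 − 8066 = −961 kJ

ΔH ≈ −961 kJ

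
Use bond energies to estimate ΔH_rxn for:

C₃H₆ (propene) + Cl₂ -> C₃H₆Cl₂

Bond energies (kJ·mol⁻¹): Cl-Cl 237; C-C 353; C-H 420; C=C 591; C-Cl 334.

ΔH ≈ −193 kJ

Bonds broken (reactants):
  C-C: 1 × 353 = 353
  C-H: 6 × 420 = 2520
  C=C: 1 × 591 = 591
  Cl-Cl: 1 × 237 = 237
  Σ(broken) = 3701 kJ
Bonds formed (products):
  C-C: 2 × 353 = 706
  C-Cl: 2 × 334 = 668
  C-H: 6 × 420 = 2520
  Σ(formed) = 3894 kJ
ΔH = Σ(broken) − Σ(formed) = 3701 − 3894 = −193 kJ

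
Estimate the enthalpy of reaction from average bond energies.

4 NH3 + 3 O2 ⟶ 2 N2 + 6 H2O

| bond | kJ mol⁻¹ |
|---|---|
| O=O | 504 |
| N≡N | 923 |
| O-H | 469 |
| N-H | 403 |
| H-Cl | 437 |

ΔH ≈ −1126 kJ

Bonds broken (reactants):
  N-H: 12 × 403 = 4836
  O=O: 3 × 504 = 1512
  Σ(broken) = 6348 kJ
Bonds formed (products):
  N≡N: 2 × 923 = 1846
  O-H: 12 × 469 = 5628
  Σ(formed) = 7474 kJ
ΔH = Σ(broken) − Σ(formed) = 6348 − 7474 = −1126 kJ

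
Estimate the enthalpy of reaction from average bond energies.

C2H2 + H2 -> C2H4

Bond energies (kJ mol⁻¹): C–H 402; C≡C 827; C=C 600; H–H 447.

Bonds broken (reactants):
  C≡C: 1 × 827 = 827
  C–H: 2 × 402 = 804
  H–H: 1 × 447 = 447
  Σ(broken) = 2078 kJ
Bonds formed (products):
  C–H: 4 × 402 = 1608
  C=C: 1 × 600 = 600
  Σ(formed) = 2208 kJ
ΔH = Σ(broken) − Σ(formed) = 2078 − 2208 = −130 kJ

ΔH ≈ −130 kJ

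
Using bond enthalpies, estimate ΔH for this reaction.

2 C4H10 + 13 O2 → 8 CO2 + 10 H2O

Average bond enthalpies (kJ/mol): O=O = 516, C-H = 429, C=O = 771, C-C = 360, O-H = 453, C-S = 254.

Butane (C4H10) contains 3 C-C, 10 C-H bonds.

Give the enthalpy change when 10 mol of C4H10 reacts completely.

Bonds broken (reactants):
  C-C: 6 × 360 = 2160
  C-H: 20 × 429 = 8580
  O=O: 13 × 516 = 6708
  Σ(broken) = 17448 kJ
Bonds formed (products):
  C=O: 16 × 771 = 12336
  O-H: 20 × 453 = 9060
  Σ(formed) = 21396 kJ
ΔH = Σ(broken) − Σ(formed) = 17448 − 21396 = −3948 kJ
For 5× the reaction as written: 5 × (−3948) = −19740 kJ

ΔH = −19740 kJ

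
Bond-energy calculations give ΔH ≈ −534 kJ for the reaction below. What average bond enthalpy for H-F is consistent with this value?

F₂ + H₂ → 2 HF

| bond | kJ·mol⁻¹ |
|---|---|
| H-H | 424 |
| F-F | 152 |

D(H-F) ≈ 555 kJ/mol

Let D be the H-F bond energy.
Σ(broken) = 1×152 + 1×424 = 576
Σ(formed) = 2×D = 2D
ΔH = Σ(broken) − Σ(formed) = (576) − (2D) = +576 − 2D
Setting this equal to −534 kJ gives 2D = 1110, so D = 555 kJ/mol.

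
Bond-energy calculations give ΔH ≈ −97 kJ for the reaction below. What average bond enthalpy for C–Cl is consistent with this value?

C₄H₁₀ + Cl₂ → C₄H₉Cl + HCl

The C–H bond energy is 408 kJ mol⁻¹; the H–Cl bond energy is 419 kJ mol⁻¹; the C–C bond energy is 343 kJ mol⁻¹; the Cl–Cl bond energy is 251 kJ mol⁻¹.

Let D be the C–Cl bond energy.
Σ(broken) = 3×343 + 10×408 + 1×251 = 5360
Σ(formed) = 3×343 + 1×D + 9×408 + 1×419 = 5120 + D
ΔH = Σ(broken) − Σ(formed) = (5360) − (5120 + D) = +240 − D
Setting this equal to −97 kJ gives D = 337 kJ/mol.

D(C–Cl) ≈ 337 kJ/mol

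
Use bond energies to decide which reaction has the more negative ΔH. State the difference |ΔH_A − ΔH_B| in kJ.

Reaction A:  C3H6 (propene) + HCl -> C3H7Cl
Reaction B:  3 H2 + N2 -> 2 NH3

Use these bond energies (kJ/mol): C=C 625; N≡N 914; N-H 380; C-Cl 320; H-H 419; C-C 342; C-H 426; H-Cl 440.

Reaction B, by 86 kJ

Reaction A:
  Bonds broken (reactants):
    C-C: 1 × 342 = 342
    C-H: 6 × 426 = 2556
    C=C: 1 × 625 = 625
    H-Cl: 1 × 440 = 440
    Σ(broken) = 3963 kJ
  Bonds formed (products):
    C-C: 2 × 342 = 684
    C-Cl: 1 × 320 = 320
    C-H: 7 × 426 = 2982
    Σ(formed) = 3986 kJ
  ΔH_A = 3963 − 3986 = −23 kJ
Reaction B:
  Bonds broken (reactants):
    H-H: 3 × 419 = 1257
    N≡N: 1 × 914 = 914
    Σ(broken) = 2171 kJ
  Bonds formed (products):
    N-H: 6 × 380 = 2280
    Σ(formed) = 2280 kJ
  ΔH_B = 2171 − 2280 = −109 kJ
ΔH_A − ΔH_B = +86 kJ, so reaction B has the more negative ΔH; |ΔH_A − ΔH_B| = 86 kJ.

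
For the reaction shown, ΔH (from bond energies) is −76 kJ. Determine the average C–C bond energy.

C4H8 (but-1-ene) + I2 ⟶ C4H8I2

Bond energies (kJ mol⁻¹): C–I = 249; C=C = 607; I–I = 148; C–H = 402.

Let D be the C–C bond energy.
Σ(broken) = 2×D + 8×402 + 1×607 + 1×148 = 3971 + 2D
Σ(formed) = 3×D + 8×402 + 2×249 = 3714 + 3D
ΔH = Σ(broken) − Σ(formed) = (3971 + 2D) − (3714 + 3D) = +257 − D
Setting this equal to −76 kJ gives D = 333 kJ/mol.

D(C–C) ≈ 333 kJ/mol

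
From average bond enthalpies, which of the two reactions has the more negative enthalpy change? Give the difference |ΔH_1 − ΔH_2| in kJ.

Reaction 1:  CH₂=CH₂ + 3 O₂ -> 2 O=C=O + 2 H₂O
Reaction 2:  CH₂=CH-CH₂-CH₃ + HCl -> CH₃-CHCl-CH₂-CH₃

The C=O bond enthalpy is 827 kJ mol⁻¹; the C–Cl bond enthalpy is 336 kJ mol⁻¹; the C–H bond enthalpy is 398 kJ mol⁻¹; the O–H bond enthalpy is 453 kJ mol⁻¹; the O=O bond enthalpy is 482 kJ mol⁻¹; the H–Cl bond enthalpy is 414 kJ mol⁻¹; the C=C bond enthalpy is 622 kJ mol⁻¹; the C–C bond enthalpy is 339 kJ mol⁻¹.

Reaction 1:
  Bonds broken (reactants):
    C–H: 4 × 398 = 1592
    C=C: 1 × 622 = 622
    O=O: 3 × 482 = 1446
    Σ(broken) = 3660 kJ
  Bonds formed (products):
    C=O: 4 × 827 = 3308
    O–H: 4 × 453 = 1812
    Σ(formed) = 5120 kJ
  ΔH_1 = 3660 − 5120 = −1460 kJ
Reaction 2:
  Bonds broken (reactants):
    C–C: 2 × 339 = 678
    C–H: 8 × 398 = 3184
    C=C: 1 × 622 = 622
    H–Cl: 1 × 414 = 414
    Σ(broken) = 4898 kJ
  Bonds formed (products):
    C–C: 3 × 339 = 1017
    C–Cl: 1 × 336 = 336
    C–H: 9 × 398 = 3582
    Σ(formed) = 4935 kJ
  ΔH_2 = 4898 − 4935 = −37 kJ
ΔH_1 − ΔH_2 = −1423 kJ, so reaction 1 has the more negative ΔH; |ΔH_1 − ΔH_2| = 1423 kJ.

Reaction 1, by 1423 kJ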